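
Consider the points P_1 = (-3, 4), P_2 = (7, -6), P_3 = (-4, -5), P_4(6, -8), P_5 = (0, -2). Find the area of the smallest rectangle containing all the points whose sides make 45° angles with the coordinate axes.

In coordinates u = x + y, v = x − y the rectangle is axis-aligned; the map (x,y)→(u,v) scales areas by 2.
u-values: 1, 1, -9, -2, -2; range = 1 − (-9) = 10.
v-values: -7, 13, 1, 14, 2; range = 14 − (-7) = 21.
Area = (10 × 21) / 2 = 105.

105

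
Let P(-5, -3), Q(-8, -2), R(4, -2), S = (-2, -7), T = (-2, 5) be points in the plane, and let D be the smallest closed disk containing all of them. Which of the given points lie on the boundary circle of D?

By Welzl's lemma the MEC is supported by two points (diametrically opposite) or three points (on a circumcircle).
The minimum enclosing circle is determined by three boundary points: Q, R, T.
Their circumcentre is (-2, -15/14) with r² = 7225/196.
The farthest remaining point S is at distance² 6889/196 ≤ 7225/196.
The points at distance exactly r from the centre are Q, R, T — 3 points.

Q, R, T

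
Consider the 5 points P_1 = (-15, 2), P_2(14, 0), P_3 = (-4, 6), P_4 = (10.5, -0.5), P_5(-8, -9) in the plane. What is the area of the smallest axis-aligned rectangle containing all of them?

x ranges over [-15, 14], width 29.
y ranges over [-9, 6], height 15.
Area = 29 × 15 = 435.

435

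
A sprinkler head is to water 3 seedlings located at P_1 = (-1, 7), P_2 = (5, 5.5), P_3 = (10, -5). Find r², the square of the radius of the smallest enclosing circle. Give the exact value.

Side lengths²: P_1P_2² = 38.25, P_1P_3² = 265, P_2P_3² = 135.25.
Since P_1P_3² = 265 ≥ 135.25 + 38.25 = 173.5, the angle opposite P_1P_3 is not acute, so the smallest enclosing circle has P_1P_3 as diameter.
Centre = midpoint of P_1P_3 = (4.5, 1), r² = 265/4 = 66.25.

66.25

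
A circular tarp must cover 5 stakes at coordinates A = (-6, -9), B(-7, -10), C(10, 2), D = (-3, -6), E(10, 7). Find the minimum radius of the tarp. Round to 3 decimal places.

The minimum enclosing circle of a finite set is fixed by two of the points (as a diameter) or three (as a circumcircle).
The farthest pair is B–E with squared distance 578. The circle on this segment as diameter has centre (1.5, -1.5) and r² = 578/4 = 144.5.
Check A: distance² to centre = 112.5 ≤ 144.5, so it lies inside.
All remaining points lie in this disk, and no smaller disk contains both endpoints, so this is the minimum enclosing circle.
r = √(144.5) ≈ 12.021.

12.021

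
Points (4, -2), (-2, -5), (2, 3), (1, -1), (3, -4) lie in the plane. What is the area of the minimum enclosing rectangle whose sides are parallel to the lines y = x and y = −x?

48

In coordinates u = x + y, v = x − y the rectangle is axis-aligned; the map (x,y)→(u,v) scales areas by 2.
u-values: 2, -7, 5, 0, -1; range = 5 − (-7) = 12.
v-values: 6, 3, -1, 2, 7; range = 7 − (-1) = 8.
Area = (12 × 8) / 2 = 48.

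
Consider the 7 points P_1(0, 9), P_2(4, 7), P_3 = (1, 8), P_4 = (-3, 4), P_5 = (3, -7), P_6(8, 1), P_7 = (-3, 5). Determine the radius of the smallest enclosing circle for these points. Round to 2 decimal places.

8.14

By Welzl's lemma the MEC is supported by two points (diametrically opposite) or three points (on a circumcircle).
The farthest pair is P_1–P_5 with squared distance 265. The circle on this segment as diameter has centre (1.5, 1) and r² = 265/4 = 66.25.
Check P_2: distance² to centre = 42.25 ≤ 66.25, so it lies inside.
All remaining points lie in this disk, and no smaller disk contains both endpoints, so this is the minimum enclosing circle.
r = √(66.25) ≈ 8.14.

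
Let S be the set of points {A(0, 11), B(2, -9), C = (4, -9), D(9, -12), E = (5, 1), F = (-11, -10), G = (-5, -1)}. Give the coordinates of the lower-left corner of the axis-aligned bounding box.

(-11, -12)

x-range [-11, 9], y-range [-12, 11].
The lower-left corner is (-11, -12).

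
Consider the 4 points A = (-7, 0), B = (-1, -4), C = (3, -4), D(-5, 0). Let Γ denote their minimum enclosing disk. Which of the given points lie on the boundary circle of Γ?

The farthest pair is A–C with squared distance 116. The circle on this segment as diameter has centre (-2, -2) and r² = 116/4 = 29.
Check B: distance² to centre = 5 ≤ 29, so it lies inside.
All remaining points lie in this disk, and no smaller disk contains both endpoints, so this is the minimum enclosing circle.
The points at distance exactly r from the centre are A, C — 2 points.

A, C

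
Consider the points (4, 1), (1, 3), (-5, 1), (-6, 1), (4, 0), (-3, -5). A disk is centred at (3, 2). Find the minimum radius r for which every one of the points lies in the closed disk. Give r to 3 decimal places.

9.220

The required radius is the distance from (3, 2) to the farthest point.
Squared distances: 2, 5, 65, 82, 5, 85.
Maximum is 85, attained at (-3, -5).
r = √85 ≈ 9.220.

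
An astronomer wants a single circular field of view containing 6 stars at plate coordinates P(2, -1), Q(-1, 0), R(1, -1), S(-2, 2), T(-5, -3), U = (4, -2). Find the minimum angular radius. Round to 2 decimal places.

4.53

By Welzl's lemma the MEC is supported by two points (diametrically opposite) or three points (on a circumcircle).
The minimum enclosing circle is determined by three boundary points: S, T, U.
Their circumcentre is (-11/21, -16/7) with r² = 9061/441.
The farthest remaining point P is at distance² 3538/441 ≤ 9061/441.
r = √(9061/441) ≈ 4.53.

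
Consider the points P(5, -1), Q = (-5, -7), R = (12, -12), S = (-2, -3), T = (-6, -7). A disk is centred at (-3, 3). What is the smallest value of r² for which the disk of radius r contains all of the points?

The required radius is the distance from (-3, 3) to the farthest point.
Squared distances: 80, 104, 450, 37, 109.
Maximum is 450, attained at R.

450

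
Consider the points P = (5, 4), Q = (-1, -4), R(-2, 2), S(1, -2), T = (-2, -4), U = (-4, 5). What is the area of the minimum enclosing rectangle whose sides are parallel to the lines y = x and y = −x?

In coordinates u = x + y, v = x − y the rectangle is axis-aligned; the map (x,y)→(u,v) scales areas by 2.
u-values: 9, -5, 0, -1, -6, 1; range = 9 − (-6) = 15.
v-values: 1, 3, -4, 3, 2, -9; range = 3 − (-9) = 12.
Area = (15 × 12) / 2 = 90.

90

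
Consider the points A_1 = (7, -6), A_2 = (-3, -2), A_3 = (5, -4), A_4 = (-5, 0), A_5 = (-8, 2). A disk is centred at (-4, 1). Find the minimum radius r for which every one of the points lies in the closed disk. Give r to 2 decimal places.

13.04

The required radius is the distance from (-4, 1) to the farthest point.
Squared distances: 170, 10, 106, 2, 17.
Maximum is 170, attained at A_1.
r = √170 ≈ 13.04.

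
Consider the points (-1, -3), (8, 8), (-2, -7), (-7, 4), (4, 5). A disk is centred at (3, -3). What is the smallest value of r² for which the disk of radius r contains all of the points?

149

The required radius is the distance from (3, -3) to the farthest point.
Squared distances: 16, 146, 41, 149, 65.
Maximum is 149, attained at (-7, 4).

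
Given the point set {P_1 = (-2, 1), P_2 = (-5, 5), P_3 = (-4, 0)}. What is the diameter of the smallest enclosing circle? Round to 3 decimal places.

Side lengths²: P_1P_2² = 25, P_1P_3² = 5, P_2P_3² = 26.
Since P_2P_3² = 26 < 25 + 5 = 30, the triangle is acute, so the smallest enclosing circle is the circumcircle.
Circumcentre = (-89/22, 57/22), r² = 1625/242.
Diameter = 2r = 2√(1625/242) ≈ 5.183.

5.183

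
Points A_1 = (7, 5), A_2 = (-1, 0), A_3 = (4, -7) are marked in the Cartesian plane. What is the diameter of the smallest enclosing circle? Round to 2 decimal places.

Side lengths²: A_1A_2² = 89, A_1A_3² = 153, A_2A_3² = 74.
Since A_1A_3² = 153 < 89 + 74 = 163, the triangle is acute, so the smallest enclosing circle is the circumcircle.
Circumcentre = (277/54, -49/54), r² = 55981/1458.
Diameter = 2r = 2√(55981/1458) ≈ 12.39.

12.39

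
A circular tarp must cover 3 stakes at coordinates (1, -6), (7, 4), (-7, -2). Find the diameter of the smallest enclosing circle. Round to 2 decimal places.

15.23

Call the three points A, B, C in the order given.
Side lengths²: AB² = 136, AC² = 80, BC² = 232.
Since BC² = 232 ≥ 136 + 80 = 216, the angle opposite BC is not acute, so the smallest enclosing circle has BC as diameter.
Centre = midpoint of BC = (0, 1), r² = 232/4 = 58.
Diameter = 2r = 2√58 ≈ 15.23.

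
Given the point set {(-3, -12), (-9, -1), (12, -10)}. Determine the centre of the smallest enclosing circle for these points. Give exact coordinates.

Call the three points A, B, C in the order given.
Side lengths²: AB² = 157, AC² = 229, BC² = 522.
Since BC² = 522 ≥ 229 + 157 = 386, the angle opposite BC is not acute, so the smallest enclosing circle has BC as diameter.
Centre = midpoint of BC = (1.5, -5.5), r² = 522/4 = 130.5.
Centre = (1.5, -5.5).

(1.5, -5.5)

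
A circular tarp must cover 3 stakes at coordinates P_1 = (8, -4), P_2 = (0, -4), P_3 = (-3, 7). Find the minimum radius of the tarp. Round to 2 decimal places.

Side lengths²: P_1P_2² = 64, P_1P_3² = 242, P_2P_3² = 130.
Since P_1P_3² = 242 ≥ 130 + 64 = 194, the angle opposite P_1P_3 is not acute, so the smallest enclosing circle has P_1P_3 as diameter.
Centre = midpoint of P_1P_3 = (2.5, 1.5), r² = 242/4 = 60.5.
r = √(60.5) ≈ 7.78.

7.78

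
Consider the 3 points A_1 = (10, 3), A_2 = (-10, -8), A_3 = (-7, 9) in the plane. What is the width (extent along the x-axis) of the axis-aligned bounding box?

max x = 10, min x = -10, so width = 20.

20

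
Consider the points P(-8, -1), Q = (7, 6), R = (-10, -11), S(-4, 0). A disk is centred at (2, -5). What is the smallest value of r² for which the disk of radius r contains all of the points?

The required radius is the distance from (2, -5) to the farthest point.
Squared distances: 116, 146, 180, 61.
Maximum is 180, attained at R.

180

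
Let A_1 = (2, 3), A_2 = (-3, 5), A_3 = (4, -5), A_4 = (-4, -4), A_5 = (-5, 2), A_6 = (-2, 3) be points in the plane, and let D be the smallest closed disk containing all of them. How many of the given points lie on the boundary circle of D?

2

By Welzl's lemma the MEC is supported by two points (diametrically opposite) or three points (on a circumcircle).
The farthest pair is A_2–A_3 with squared distance 149. The circle on this segment as diameter has centre (0.5, 0) and r² = 149/4 = 37.25.
Check A_1: distance² to centre = 11.25 ≤ 37.25, so it lies inside.
All remaining points lie in this disk, and no smaller disk contains both endpoints, so this is the minimum enclosing circle.
The points at distance exactly r from the centre are A_2, A_3 — 2 points.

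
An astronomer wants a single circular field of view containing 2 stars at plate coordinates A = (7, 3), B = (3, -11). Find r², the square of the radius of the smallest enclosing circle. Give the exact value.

The smallest circle enclosing two points has them as diameter endpoints.
Centre = midpoint = (5, -4); r² = |AB|²/4 = 212/4 = 53.

53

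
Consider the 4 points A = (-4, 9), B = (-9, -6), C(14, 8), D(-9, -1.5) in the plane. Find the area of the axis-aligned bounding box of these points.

x ranges over [-9, 14], width 23.
y ranges over [-6, 9], height 15.
Area = 23 × 15 = 345.

345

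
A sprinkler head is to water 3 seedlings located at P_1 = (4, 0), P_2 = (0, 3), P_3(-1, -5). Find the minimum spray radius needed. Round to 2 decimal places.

4.07

Side lengths²: P_1P_2² = 25, P_1P_3² = 50, P_2P_3² = 65.
Since P_2P_3² = 65 < 50 + 25 = 75, the triangle is acute, so the smallest enclosing circle is the circumcircle.
Circumcentre = (1/14, -15/14), r² = 1625/98.
r = √(1625/98) ≈ 4.07.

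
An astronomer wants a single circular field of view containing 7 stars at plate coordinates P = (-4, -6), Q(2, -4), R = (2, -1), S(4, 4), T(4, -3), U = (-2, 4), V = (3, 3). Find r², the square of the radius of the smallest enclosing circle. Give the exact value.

A smallest enclosing disk is always determined by at most three of the input points on its boundary.
The farthest pair is P–S with squared distance 164. The circle on this segment as diameter has centre (0, -1) and r² = 164/4 = 41.
Check Q: distance² to centre = 13 ≤ 41, so it lies inside.
All remaining points lie in this disk, and no smaller disk contains both endpoints, so this is the minimum enclosing circle.

41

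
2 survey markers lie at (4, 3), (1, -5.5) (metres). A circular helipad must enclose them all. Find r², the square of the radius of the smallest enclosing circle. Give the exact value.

The smallest circle enclosing two points has them as diameter endpoints.
Centre = midpoint = (2.5, -1.25); r² = |(4, 3)−(1, -5.5)|²/4 = 81.25/4 = 20.3125.

20.3125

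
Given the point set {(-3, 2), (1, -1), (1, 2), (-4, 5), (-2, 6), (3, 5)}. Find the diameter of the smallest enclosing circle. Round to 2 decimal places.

8.23

By Welzl's lemma the MEC is supported by two points (diametrically opposite) or three points (on a circumcircle).
The minimum enclosing circle is determined by three boundary points: (1, -1), (-4, 5), (3, 5).
Their circumcentre is (-0.5, 17/6) with r² = 305/18.
The farthest remaining point (-2, 6) is at distance² 221/18 ≤ 305/18.
Diameter = 2r = 2√(305/18) ≈ 8.23.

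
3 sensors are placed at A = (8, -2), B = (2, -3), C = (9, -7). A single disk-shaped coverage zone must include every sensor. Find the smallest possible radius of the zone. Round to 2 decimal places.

Side lengths²: AB² = 37, AC² = 26, BC² = 65.
Since BC² = 65 ≥ 37 + 26 = 63, the angle opposite BC is not acute, so the smallest enclosing circle has BC as diameter.
Centre = midpoint of BC = (5.5, -5), r² = 65/4 = 16.25.
r = √(16.25) ≈ 4.03.

4.03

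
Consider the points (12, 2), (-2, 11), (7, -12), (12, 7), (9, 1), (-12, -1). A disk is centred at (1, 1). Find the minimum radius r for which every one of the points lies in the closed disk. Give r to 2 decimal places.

14.32

The required radius is the distance from (1, 1) to the farthest point.
Squared distances: 122, 109, 205, 157, 64, 173.
Maximum is 205, attained at (7, -12).
r = √205 ≈ 14.32.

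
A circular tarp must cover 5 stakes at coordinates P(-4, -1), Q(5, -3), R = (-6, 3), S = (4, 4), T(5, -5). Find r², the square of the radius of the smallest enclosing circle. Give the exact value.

A smallest enclosing disk is always determined by at most three of the input points on its boundary.
The farthest pair is R–T with squared distance 185. The circle on this segment as diameter has centre (-0.5, -1) and r² = 185/4 = 46.25.
Check P: distance² to centre = 12.25 ≤ 46.25, so it lies inside.
All remaining points lie in this disk, and no smaller disk contains both endpoints, so this is the minimum enclosing circle.

46.25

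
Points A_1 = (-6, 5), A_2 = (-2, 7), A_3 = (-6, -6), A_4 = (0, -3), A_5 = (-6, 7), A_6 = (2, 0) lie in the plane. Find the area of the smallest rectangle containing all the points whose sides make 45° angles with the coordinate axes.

In coordinates u = x + y, v = x − y the rectangle is axis-aligned; the map (x,y)→(u,v) scales areas by 2.
u-values: -1, 5, -12, -3, 1, 2; range = 5 − (-12) = 17.
v-values: -11, -9, 0, 3, -13, 2; range = 3 − (-13) = 16.
Area = (17 × 16) / 2 = 136.

136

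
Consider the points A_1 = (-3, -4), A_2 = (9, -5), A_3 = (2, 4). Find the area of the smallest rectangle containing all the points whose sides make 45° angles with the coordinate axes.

104

In coordinates u = x + y, v = x − y the rectangle is axis-aligned; the map (x,y)→(u,v) scales areas by 2.
u-values: -7, 4, 6; range = 6 − (-7) = 13.
v-values: 1, 14, -2; range = 14 − (-2) = 16.
Area = (13 × 16) / 2 = 104.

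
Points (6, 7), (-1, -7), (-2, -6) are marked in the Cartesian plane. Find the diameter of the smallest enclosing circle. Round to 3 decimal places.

15.652

Call the three points A, B, C in the order given.
Side lengths²: AB² = 245, AC² = 233, BC² = 2.
Since AB² = 245 ≥ 233 + 2 = 235, the angle opposite AB is not acute, so the smallest enclosing circle has AB as diameter.
Centre = midpoint of AB = (2.5, 0), r² = 245/4 = 61.25.
Diameter = 2r = 2√(61.25) ≈ 15.652.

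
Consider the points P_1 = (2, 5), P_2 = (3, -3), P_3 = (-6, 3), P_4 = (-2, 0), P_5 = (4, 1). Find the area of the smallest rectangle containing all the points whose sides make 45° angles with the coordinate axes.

In coordinates u = x + y, v = x − y the rectangle is axis-aligned; the map (x,y)→(u,v) scales areas by 2.
u-values: 7, 0, -3, -2, 5; range = 7 − (-3) = 10.
v-values: -3, 6, -9, -2, 3; range = 6 − (-9) = 15.
Area = (10 × 15) / 2 = 75.

75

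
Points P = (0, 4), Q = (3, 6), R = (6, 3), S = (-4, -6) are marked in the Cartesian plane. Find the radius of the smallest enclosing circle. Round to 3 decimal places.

The minimum enclosing circle of a finite set is fixed by two of the points (as a diameter) or three (as a circumcircle).
The minimum enclosing circle is determined by three boundary points: Q, R, S.
Their circumcentre is (-7/38, -7/38) with r² = 34933/722.
The farthest remaining point P is at distance² 12665/722 ≤ 34933/722.
r = √(34933/722) ≈ 6.956.

6.956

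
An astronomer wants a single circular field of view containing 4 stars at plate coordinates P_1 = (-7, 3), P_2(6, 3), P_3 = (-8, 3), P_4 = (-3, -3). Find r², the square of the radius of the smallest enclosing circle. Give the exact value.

The farthest pair is P_2–P_3 with squared distance 196. The circle on this segment as diameter has centre (-1, 3) and r² = 196/4 = 49.
Check P_1: distance² to centre = 36 ≤ 49, so it lies inside.
All remaining points lie in this disk, and no smaller disk contains both endpoints, so this is the minimum enclosing circle.

49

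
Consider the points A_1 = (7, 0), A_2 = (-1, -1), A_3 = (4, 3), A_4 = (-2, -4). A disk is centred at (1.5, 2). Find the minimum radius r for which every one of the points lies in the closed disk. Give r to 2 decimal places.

The required radius is the distance from (1.5, 2) to the farthest point.
Squared distances: 34.25, 15.25, 7.25, 48.25.
Maximum is 48.25, attained at A_4.
r = √(48.25) ≈ 6.95.

6.95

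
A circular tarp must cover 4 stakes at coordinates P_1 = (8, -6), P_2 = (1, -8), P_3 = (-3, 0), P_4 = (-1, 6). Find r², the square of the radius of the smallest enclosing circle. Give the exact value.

By Welzl's lemma the MEC is supported by two points (diametrically opposite) or three points (on a circumcircle).
The minimum enclosing circle is determined by three boundary points: P_1, P_2, P_4.
Their circumcentre is (91/34, -21/34) with r² = 33125/578.
The farthest remaining point P_3 is at distance² 18845/578 ≤ 33125/578.

33125/578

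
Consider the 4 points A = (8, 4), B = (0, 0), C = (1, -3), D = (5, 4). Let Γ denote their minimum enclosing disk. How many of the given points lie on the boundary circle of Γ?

The farthest pair is A–C with squared distance 98. The circle on this segment as diameter has centre (4.5, 0.5) and r² = 98/4 = 24.5.
Check B: distance² to centre = 20.5 ≤ 24.5, so it lies inside.
All remaining points lie in this disk, and no smaller disk contains both endpoints, so this is the minimum enclosing circle.
The points at distance exactly r from the centre are A, C — 2 points.

2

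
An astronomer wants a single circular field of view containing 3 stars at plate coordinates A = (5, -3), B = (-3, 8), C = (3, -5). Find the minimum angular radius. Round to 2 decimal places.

7.16

Side lengths²: AB² = 185, AC² = 8, BC² = 205.
Since BC² = 205 ≥ 185 + 8 = 193, the angle opposite BC is not acute, so the smallest enclosing circle has BC as diameter.
Centre = midpoint of BC = (0, 1.5), r² = 205/4 = 51.25.
r = √(51.25) ≈ 7.16.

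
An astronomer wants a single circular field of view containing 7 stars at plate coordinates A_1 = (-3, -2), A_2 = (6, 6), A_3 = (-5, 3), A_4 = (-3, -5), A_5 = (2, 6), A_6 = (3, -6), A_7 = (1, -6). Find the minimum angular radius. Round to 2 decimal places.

7.11

By Welzl's lemma the MEC is supported by two points (diametrically opposite) or three points (on a circumcircle).
The farthest pair is A_2–A_4 with squared distance 202. The circle on this segment as diameter has centre (1.5, 0.5) and r² = 202/4 = 50.5.
Check A_1: distance² to centre = 26.5 ≤ 50.5, so it lies inside.
All remaining points lie in this disk, and no smaller disk contains both endpoints, so this is the minimum enclosing circle.
r = √(50.5) ≈ 7.11.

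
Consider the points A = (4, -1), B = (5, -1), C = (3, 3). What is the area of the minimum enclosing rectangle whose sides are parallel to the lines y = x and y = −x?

9

In coordinates u = x + y, v = x − y the rectangle is axis-aligned; the map (x,y)→(u,v) scales areas by 2.
u-values: 3, 4, 6; range = 6 − 3 = 3.
v-values: 5, 6, 0; range = 6 − 0 = 6.
Area = (3 × 6) / 2 = 9.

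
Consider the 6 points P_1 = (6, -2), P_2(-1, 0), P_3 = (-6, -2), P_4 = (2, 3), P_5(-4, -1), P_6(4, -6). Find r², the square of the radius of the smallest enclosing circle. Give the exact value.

36

The farthest pair is P_1–P_3 with squared distance 144. The circle on this segment as diameter has centre (0, -2) and r² = 144/4 = 36.
Check P_2: distance² to centre = 5 ≤ 36, so it lies inside.
All remaining points lie in this disk, and no smaller disk contains both endpoints, so this is the minimum enclosing circle.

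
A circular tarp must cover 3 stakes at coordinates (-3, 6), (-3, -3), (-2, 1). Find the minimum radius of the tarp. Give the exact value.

4.5

Call the three points A, B, C in the order given.
Side lengths²: AB² = 81, AC² = 26, BC² = 17.
Since AB² = 81 ≥ 26 + 17 = 43, the angle opposite AB is not acute, so the smallest enclosing circle has AB as diameter.
Centre = midpoint of AB = (-3, 1.5), r² = 81/4 = 20.25.
r = √(20.25) = 4.5.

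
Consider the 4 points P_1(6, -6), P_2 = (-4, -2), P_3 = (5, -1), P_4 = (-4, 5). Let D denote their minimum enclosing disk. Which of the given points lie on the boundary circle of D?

P_1, P_4

The minimum enclosing circle of a finite set is fixed by two of the points (as a diameter) or three (as a circumcircle).
The farthest pair is P_1–P_4 with squared distance 221. The circle on this segment as diameter has centre (1, -0.5) and r² = 221/4 = 55.25.
Check P_2: distance² to centre = 27.25 ≤ 55.25, so it lies inside.
All remaining points lie in this disk, and no smaller disk contains both endpoints, so this is the minimum enclosing circle.
The points at distance exactly r from the centre are P_1, P_4 — 2 points.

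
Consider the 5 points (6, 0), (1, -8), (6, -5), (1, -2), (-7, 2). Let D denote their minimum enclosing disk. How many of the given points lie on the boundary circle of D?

The farthest pair is (6, -5)–(-7, 2) with squared distance 218. The circle on this segment as diameter has centre (-0.5, -1.5) and r² = 218/4 = 54.5.
Check (6, 0): distance² to centre = 44.5 ≤ 54.5, so it lies inside.
All remaining points lie in this disk, and no smaller disk contains both endpoints, so this is the minimum enclosing circle.
The points at distance exactly r from the centre are (6, -5), (-7, 2) — 2 points.

2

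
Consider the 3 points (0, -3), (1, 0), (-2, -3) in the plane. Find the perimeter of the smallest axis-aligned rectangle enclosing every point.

Width = max x − min x = 1 − (-2) = 3.
Height = max y − min y = 0 − (-3) = 3.
Perimeter = 2(3 + 3) = 12.

12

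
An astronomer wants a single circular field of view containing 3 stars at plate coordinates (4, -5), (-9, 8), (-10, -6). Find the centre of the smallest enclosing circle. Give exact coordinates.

(-103/30, 17/30)

Call the three points A, B, C in the order given.
Side lengths²: AB² = 338, AC² = 197, BC² = 197.
Since AB² = 338 < 197 + 197 = 394, the triangle is acute, so the smallest enclosing circle is the circumcircle.
Circumcentre = (-103/30, 17/30), r² = 38809/450.
Centre = (-103/30, 17/30).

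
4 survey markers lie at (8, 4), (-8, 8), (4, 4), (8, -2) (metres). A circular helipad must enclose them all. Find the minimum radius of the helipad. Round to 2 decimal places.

9.43

The minimum enclosing circle of a finite set is fixed by two of the points (as a diameter) or three (as a circumcircle).
The farthest pair is (-8, 8)–(8, -2) with squared distance 356. The circle on this segment as diameter has centre (0, 3) and r² = 356/4 = 89.
Check (8, 4): distance² to centre = 65 ≤ 89, so it lies inside.
All remaining points lie in this disk, and no smaller disk contains both endpoints, so this is the minimum enclosing circle.
r = √89 ≈ 9.43.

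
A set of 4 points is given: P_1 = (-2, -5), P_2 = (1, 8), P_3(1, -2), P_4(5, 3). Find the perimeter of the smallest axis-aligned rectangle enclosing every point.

Width = max x − min x = 5 − (-2) = 7.
Height = max y − min y = 8 − (-5) = 13.
Perimeter = 2(7 + 13) = 40.

40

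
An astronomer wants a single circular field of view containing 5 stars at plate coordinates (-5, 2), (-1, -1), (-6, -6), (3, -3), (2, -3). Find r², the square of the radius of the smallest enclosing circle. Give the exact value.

28925/1058

The minimum enclosing circle of a finite set is fixed by two of the points (as a diameter) or three (as a circumcircle).
The minimum enclosing circle is determined by three boundary points: (-5, 2), (-6, -6), (3, -3).
Their circumcentre is (-101/46, -111/46) with r² = 28925/1058.
The farthest remaining point (2, -3) is at distance² 18989/1058 ≤ 28925/1058.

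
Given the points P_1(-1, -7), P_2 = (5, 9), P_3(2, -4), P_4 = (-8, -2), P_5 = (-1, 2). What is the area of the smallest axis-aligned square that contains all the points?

256

The bounding box has width 13 and height 16.
An axis-aligned square enclosing the set must have side ≥ max(width, height).
So the minimum side is max(13, 16) = 16.
Area = 16² = 256.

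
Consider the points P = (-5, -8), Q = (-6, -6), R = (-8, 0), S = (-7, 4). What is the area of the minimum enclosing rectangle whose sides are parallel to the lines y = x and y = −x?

70

In coordinates u = x + y, v = x − y the rectangle is axis-aligned; the map (x,y)→(u,v) scales areas by 2.
u-values: -13, -12, -8, -3; range = -3 − (-13) = 10.
v-values: 3, 0, -8, -11; range = 3 − (-11) = 14.
Area = (10 × 14) / 2 = 70.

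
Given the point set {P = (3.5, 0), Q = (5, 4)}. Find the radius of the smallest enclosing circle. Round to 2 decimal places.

The smallest circle enclosing two points has them as diameter endpoints.
Centre = midpoint = (4.25, 2); r² = |PQ|²/4 = 18.25/4 = 4.5625.
r = √(4.5625) ≈ 2.14.

2.14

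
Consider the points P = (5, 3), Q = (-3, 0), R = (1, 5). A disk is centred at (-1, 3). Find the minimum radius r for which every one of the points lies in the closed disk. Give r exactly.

The required radius is the distance from (-1, 3) to the farthest point.
Squared distances: 36, 13, 8.
Maximum is 36, attained at P.
r = √36 = 6.

6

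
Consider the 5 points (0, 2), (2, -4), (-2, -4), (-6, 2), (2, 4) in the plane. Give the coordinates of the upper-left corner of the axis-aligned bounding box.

x-range [-6, 2], y-range [-4, 4].
The upper-left corner is (-6, 4).

(-6, 4)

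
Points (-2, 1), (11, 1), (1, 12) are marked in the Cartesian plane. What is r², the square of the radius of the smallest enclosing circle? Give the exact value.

Call the three points A, B, C in the order given.
Side lengths²: AB² = 169, AC² = 130, BC² = 221.
Since BC² = 221 < 169 + 130 = 299, the triangle is acute, so the smallest enclosing circle is the circumcircle.
Circumcentre = (4.5, 113/22), r² = 14365/242.

14365/242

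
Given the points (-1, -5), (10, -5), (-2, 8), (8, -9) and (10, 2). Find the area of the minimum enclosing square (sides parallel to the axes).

289

The bounding box has width 12 and height 17.
An axis-aligned square enclosing the set must have side ≥ max(width, height).
So the minimum side is max(12, 17) = 17.
Area = 17² = 289.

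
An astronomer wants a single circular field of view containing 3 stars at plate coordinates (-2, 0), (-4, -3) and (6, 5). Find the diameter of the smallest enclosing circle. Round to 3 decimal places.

Call the three points A, B, C in the order given.
Side lengths²: AB² = 13, AC² = 89, BC² = 164.
Since BC² = 164 ≥ 89 + 13 = 102, the angle opposite BC is not acute, so the smallest enclosing circle has BC as diameter.
Centre = midpoint of BC = (1, 1), r² = 164/4 = 41.
Diameter = 2r = 2√41 ≈ 12.806.

12.806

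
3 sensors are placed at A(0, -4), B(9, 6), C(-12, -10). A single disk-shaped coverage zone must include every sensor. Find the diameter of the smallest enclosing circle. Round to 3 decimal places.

Side lengths²: AB² = 181, AC² = 180, BC² = 697.
Since BC² = 697 ≥ 181 + 180 = 361, the angle opposite BC is not acute, so the smallest enclosing circle has BC as diameter.
Centre = midpoint of BC = (-1.5, -2), r² = 697/4 = 174.25.
Diameter = 2r = 2√(174.25) ≈ 26.401.

26.401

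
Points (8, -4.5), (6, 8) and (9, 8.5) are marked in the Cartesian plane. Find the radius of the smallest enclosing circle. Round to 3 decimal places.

Call the three points A, B, C in the order given.
Side lengths²: AB² = 160.25, AC² = 170, BC² = 9.25.
Since AC² = 170 ≥ 160.25 + 9.25 = 169.5, the angle opposite AC is not acute, so the smallest enclosing circle has AC as diameter.
Centre = midpoint of AC = (8.5, 2), r² = 170/4 = 42.5.
r = √(42.5) ≈ 6.519.

6.519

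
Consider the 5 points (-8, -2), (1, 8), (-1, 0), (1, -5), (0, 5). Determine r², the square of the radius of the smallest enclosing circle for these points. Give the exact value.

The minimum enclosing circle of a finite set is fixed by two of the points (as a diameter) or three (as a circumcircle).
The minimum enclosing circle is determined by three boundary points: (-8, -2), (1, 8), (1, -5).
Their circumcentre is (-11/6, 1.5) with r² = 905/18.
The farthest remaining point (0, 5) is at distance² 281/18 ≤ 905/18.

905/18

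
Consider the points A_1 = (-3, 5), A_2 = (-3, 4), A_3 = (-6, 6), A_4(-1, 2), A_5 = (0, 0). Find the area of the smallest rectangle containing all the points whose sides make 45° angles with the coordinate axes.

In coordinates u = x + y, v = x − y the rectangle is axis-aligned; the map (x,y)→(u,v) scales areas by 2.
u-values: 2, 1, 0, 1, 0; range = 2 − 0 = 2.
v-values: -8, -7, -12, -3, 0; range = 0 − (-12) = 12.
Area = (2 × 12) / 2 = 12.

12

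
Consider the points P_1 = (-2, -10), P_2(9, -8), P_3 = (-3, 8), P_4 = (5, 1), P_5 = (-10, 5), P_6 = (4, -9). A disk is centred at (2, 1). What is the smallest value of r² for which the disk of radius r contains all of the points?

160

The required radius is the distance from (2, 1) to the farthest point.
Squared distances: 137, 130, 74, 9, 160, 104.
Maximum is 160, attained at P_5.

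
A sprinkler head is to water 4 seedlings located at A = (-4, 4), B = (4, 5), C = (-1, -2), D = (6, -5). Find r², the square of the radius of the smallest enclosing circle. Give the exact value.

45.25

The minimum enclosing circle of a finite set is fixed by two of the points (as a diameter) or three (as a circumcircle).
The farthest pair is A–D with squared distance 181. The circle on this segment as diameter has centre (1, -0.5) and r² = 181/4 = 45.25.
Check B: distance² to centre = 39.25 ≤ 45.25, so it lies inside.
All remaining points lie in this disk, and no smaller disk contains both endpoints, so this is the minimum enclosing circle.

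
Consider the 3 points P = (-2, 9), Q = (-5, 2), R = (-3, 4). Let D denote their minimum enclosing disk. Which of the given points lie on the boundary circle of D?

P, Q

Side lengths²: PQ² = 58, PR² = 26, QR² = 8.
Since PQ² = 58 ≥ 26 + 8 = 34, the angle opposite PQ is not acute, so the smallest enclosing circle has PQ as diameter.
Centre = midpoint of PQ = (-3.5, 5.5), r² = 58/4 = 14.5.
The points at distance exactly r from the centre are P, Q — 2 points.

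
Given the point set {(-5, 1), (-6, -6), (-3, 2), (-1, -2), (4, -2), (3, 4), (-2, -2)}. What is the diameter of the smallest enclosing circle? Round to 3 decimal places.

The minimum enclosing circle of a finite set is fixed by two of the points (as a diameter) or three (as a circumcircle).
The farthest pair is (-6, -6)–(3, 4) with squared distance 181. The circle on this segment as diameter has centre (-1.5, -1) and r² = 181/4 = 45.25.
Check (-5, 1): distance² to centre = 16.25 ≤ 45.25, so it lies inside.
All remaining points lie in this disk, and no smaller disk contains both endpoints, so this is the minimum enclosing circle.
Diameter = 2r = 2√(45.25) ≈ 13.454.

13.454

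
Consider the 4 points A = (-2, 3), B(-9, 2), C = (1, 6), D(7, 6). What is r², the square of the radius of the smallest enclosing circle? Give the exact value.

68

By Welzl's lemma the MEC is supported by two points (diametrically opposite) or three points (on a circumcircle).
The farthest pair is B–D with squared distance 272. The circle on this segment as diameter has centre (-1, 4) and r² = 272/4 = 68.
Check A: distance² to centre = 2 ≤ 68, so it lies inside.
All remaining points lie in this disk, and no smaller disk contains both endpoints, so this is the minimum enclosing circle.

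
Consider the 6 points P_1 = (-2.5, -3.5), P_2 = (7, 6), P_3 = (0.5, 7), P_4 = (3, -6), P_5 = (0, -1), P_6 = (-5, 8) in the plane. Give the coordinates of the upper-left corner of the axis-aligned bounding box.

(-5, 8)

x-range [-5, 7], y-range [-6, 8].
The upper-left corner is (-5, 8).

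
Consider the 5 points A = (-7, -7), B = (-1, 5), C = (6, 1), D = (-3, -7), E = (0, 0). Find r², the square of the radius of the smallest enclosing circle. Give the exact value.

By Welzl's lemma the MEC is supported by two points (diametrically opposite) or three points (on a circumcircle).
The minimum enclosing circle is determined by three boundary points: A, B, C.
Their circumcentre is (-13/18, -95/36) with r² = 75725/1296.
The farthest remaining point D is at distance² 31373/1296 ≤ 75725/1296.

75725/1296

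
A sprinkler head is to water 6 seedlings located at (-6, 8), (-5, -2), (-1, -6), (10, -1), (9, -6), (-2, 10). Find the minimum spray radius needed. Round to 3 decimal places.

The farthest pair is (-6, 8)–(9, -6) with squared distance 421. The circle on this segment as diameter has centre (1.5, 1) and r² = 421/4 = 105.25.
Check (-5, -2): distance² to centre = 51.25 ≤ 105.25, so it lies inside.
All remaining points lie in this disk, and no smaller disk contains both endpoints, so this is the minimum enclosing circle.
r = √(105.25) ≈ 10.259.

10.259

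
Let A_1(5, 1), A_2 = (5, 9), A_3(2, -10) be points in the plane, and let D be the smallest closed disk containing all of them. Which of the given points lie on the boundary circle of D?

A_2, A_3

Side lengths²: A_1A_2² = 64, A_1A_3² = 130, A_2A_3² = 370.
Since A_2A_3² = 370 ≥ 130 + 64 = 194, the angle opposite A_2A_3 is not acute, so the smallest enclosing circle has A_2A_3 as diameter.
Centre = midpoint of A_2A_3 = (3.5, -0.5), r² = 370/4 = 92.5.
The points at distance exactly r from the centre are A_2, A_3 — 2 points.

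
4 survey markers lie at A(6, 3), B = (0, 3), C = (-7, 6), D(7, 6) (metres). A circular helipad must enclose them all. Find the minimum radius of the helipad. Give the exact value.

7

The farthest pair is C–D with squared distance 196. The circle on this segment as diameter has centre (0, 6) and r² = 196/4 = 49.
Check A: distance² to centre = 45 ≤ 49, so it lies inside.
All remaining points lie in this disk, and no smaller disk contains both endpoints, so this is the minimum enclosing circle.
r = √49 = 7.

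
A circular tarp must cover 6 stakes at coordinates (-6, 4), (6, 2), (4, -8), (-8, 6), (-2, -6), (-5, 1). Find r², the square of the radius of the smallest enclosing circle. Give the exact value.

The minimum enclosing circle of a finite set is fixed by two of the points (as a diameter) or three (as a circumcircle).
The farthest pair is (4, -8)–(-8, 6) with squared distance 340. The circle on this segment as diameter has centre (-2, -1) and r² = 340/4 = 85.
Check (-6, 4): distance² to centre = 41 ≤ 85, so it lies inside.
All remaining points lie in this disk, and no smaller disk contains both endpoints, so this is the minimum enclosing circle.

85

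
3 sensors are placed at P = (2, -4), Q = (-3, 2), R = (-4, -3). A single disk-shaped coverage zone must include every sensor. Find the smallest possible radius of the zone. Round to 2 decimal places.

3.91

Side lengths²: PQ² = 61, PR² = 37, QR² = 26.
Since PQ² = 61 < 37 + 26 = 63, the triangle is acute, so the smallest enclosing circle is the circumcircle.
Circumcentre = (-37/62, -67/62), r² = 29341/1922.
r = √(29341/1922) ≈ 3.91.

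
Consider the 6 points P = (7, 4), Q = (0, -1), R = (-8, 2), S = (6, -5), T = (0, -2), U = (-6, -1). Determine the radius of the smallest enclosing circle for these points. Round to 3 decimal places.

8.064

By Welzl's lemma the MEC is supported by two points (diametrically opposite) or three points (on a circumcircle).
The minimum enclosing circle is determined by three boundary points: P, R, S.
Their circumcentre is (-5/38, 9/38) with r² = 46945/722.
The farthest remaining point U is at distance² 25969/722 ≤ 46945/722.
r = √(46945/722) ≈ 8.064.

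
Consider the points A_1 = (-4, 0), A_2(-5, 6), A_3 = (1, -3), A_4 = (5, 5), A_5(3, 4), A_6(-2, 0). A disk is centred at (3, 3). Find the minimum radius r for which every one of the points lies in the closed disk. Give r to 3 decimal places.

The required radius is the distance from (3, 3) to the farthest point.
Squared distances: 58, 73, 40, 8, 1, 34.
Maximum is 73, attained at A_2.
r = √73 ≈ 8.544.

8.544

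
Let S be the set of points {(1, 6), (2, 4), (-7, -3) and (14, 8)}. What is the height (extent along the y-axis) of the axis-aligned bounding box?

11

max y = 8, min y = -3, so height = 11.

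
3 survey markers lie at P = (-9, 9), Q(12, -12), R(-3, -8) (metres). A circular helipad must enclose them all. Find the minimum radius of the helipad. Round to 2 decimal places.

Side lengths²: PQ² = 882, PR² = 325, QR² = 241.
Since PQ² = 882 ≥ 325 + 241 = 566, the angle opposite PQ is not acute, so the smallest enclosing circle has PQ as diameter.
Centre = midpoint of PQ = (1.5, -1.5), r² = 882/4 = 220.5.
r = √(220.5) ≈ 14.85.

14.85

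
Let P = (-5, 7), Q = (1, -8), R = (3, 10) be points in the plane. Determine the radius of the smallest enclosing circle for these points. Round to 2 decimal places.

Side lengths²: PQ² = 261, PR² = 73, QR² = 328.
Since QR² = 328 < 261 + 73 = 334, the triangle is acute, so the smallest enclosing circle is the circumcircle.
Circumcentre = (83/46, 47/46), r² = 86797/1058.
r = √(86797/1058) ≈ 9.06.

9.06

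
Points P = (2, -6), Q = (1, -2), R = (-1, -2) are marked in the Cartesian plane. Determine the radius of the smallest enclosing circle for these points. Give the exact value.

Side lengths²: PQ² = 17, PR² = 25, QR² = 4.
Since PR² = 25 ≥ 17 + 4 = 21, the angle opposite PR is not acute, so the smallest enclosing circle has PR as diameter.
Centre = midpoint of PR = (0.5, -4), r² = 25/4 = 6.25.
r = √(6.25) = 2.5.

2.5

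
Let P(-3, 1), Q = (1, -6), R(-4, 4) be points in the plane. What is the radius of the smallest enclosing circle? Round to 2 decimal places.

Side lengths²: PQ² = 65, PR² = 10, QR² = 125.
Since QR² = 125 ≥ 65 + 10 = 75, the angle opposite QR is not acute, so the smallest enclosing circle has QR as diameter.
Centre = midpoint of QR = (-1.5, -1), r² = 125/4 = 31.25.
r = √(31.25) ≈ 5.59.

5.59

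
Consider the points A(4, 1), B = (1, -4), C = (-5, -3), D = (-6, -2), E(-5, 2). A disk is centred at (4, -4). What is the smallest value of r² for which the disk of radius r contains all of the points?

117

The required radius is the distance from (4, -4) to the farthest point.
Squared distances: 25, 9, 82, 104, 117.
Maximum is 117, attained at E.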